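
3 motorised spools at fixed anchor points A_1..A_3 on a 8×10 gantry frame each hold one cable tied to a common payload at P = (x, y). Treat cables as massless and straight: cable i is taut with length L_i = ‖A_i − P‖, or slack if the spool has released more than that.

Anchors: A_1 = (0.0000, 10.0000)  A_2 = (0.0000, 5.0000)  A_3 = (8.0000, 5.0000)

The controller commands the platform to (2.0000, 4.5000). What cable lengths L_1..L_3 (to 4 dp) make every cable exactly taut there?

cable 1: Δx=-2.0000, Δy=5.5000; L_1 = √(Δx²+Δy²) = 5.8523
cable 2: Δx=-2.0000, Δy=0.5000; L_2 = √(Δx²+Δy²) = 2.0616
cable 3: Δx=6.0000, Δy=0.5000; L_3 = √(Δx²+Δy²) = 6.0208

(5.8523, 2.0616, 6.0208)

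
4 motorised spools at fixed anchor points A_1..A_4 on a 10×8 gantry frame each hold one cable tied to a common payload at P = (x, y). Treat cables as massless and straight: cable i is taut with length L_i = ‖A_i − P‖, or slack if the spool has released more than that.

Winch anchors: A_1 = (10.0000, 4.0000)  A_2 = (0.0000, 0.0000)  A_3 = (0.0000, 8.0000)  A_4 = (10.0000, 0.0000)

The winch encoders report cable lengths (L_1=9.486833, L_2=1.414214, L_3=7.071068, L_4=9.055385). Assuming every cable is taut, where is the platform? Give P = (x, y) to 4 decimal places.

(1.0000, 1.0000)

circle eqns → linear via eq_j − eq_1; set k_j = A_j·A_j − L_j²
k_1 = 100.0000+16.0000−90.0000 = 26.0000
20.0000·x + 8.0000·y = k_1−k_2 = 28.0000
20.0000·x − 8.0000·y = k_1−k_3 = 12.0000
0.0000·x + 8.0000·y = k_1−k_4 = 8.0000
solve first two rows → x=1.0000, y=1.0000
check cable 4: ‖A_4−P‖² = 82.0000 ≈ L_4² = 82.0000 ✓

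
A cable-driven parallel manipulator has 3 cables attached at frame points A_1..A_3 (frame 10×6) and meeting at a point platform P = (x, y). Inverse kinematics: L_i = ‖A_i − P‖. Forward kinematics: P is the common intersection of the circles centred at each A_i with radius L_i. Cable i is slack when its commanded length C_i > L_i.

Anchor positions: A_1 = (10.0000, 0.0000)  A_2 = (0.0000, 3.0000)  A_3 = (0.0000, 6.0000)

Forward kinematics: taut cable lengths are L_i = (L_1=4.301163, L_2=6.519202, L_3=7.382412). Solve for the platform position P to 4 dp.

expand ‖A_i−P‖²=L_i² and subtract eq 1 (c_i ≔ ‖A_i‖²−L_i²)
c_1 = 100.0000+0.0000−18.5000 = 81.5000
eq1−eq2 → [20.0000  -6.0000]·P = 115.0000
eq1−eq3 → [20.0000  -12.0000]·P = 100.0000
2×2 solve → P = (6.5000, 2.5000)

(6.5000, 2.5000)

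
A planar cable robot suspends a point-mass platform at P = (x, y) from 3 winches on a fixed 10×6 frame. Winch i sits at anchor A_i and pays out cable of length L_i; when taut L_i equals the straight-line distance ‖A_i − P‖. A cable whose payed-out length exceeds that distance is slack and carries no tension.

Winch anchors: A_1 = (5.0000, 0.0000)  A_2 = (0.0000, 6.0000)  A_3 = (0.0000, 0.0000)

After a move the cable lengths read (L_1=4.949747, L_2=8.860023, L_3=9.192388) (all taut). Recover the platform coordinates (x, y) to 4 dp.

circle eqns → linear via eq_j − eq_1; set q_j = A_j·A_j − L_j²
q_1 = 25.0000+0.0000−24.5000 = 0.5000
10.0000·x − 12.0000·y = q_1−q_2 = 43.0000
10.0000·x + 0.0000·y = q_1−q_3 = 85.0000
solve first two rows → x=8.5000, y=3.5000

(8.5000, 3.5000)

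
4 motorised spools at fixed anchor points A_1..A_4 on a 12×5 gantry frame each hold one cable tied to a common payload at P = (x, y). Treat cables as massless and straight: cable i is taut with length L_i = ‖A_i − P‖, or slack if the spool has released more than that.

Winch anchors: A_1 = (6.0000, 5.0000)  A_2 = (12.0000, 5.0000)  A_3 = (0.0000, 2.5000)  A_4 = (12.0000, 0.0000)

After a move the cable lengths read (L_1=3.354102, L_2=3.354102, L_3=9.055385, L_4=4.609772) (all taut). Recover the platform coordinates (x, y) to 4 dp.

(9.0000, 3.5000)

each cable: (A_i−P)·(A_i−P) = L_i²; let k_i = ‖A_i‖²−L_i²
k_1 = 36.0000+25.0000−11.2500 = 49.7500
row 1: -12.0000x + 0.0000y = -108.0000  (k_2=157.7500)
row 2: 12.0000x + 5.0000y = 125.5000  (k_3=-75.7500)
row 3: -12.0000x + 10.0000y = -73.0000  (k_4=122.7500)
Cramer on rows 1–2 → x = 9.0000, y = 3.5000
check cable 4: ‖A_4−P‖² = 21.2500 ≈ L_4² = 21.2500 ✓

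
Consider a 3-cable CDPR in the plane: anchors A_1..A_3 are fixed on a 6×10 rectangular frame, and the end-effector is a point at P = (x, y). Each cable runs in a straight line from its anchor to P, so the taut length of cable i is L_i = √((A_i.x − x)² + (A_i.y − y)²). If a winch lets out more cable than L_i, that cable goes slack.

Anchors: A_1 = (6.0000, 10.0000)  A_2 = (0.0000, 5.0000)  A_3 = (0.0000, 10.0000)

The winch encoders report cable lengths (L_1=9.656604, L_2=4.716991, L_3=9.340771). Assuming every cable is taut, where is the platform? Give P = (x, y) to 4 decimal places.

circle eqns → linear via eq_j − eq_1; set c_j = A_j·A_j − L_j²
c_1 = 36.0000+100.0000−93.2500 = 42.7500
12.0000·x + 10.0000·y = c_1−c_2 = 40.0000
12.0000·x + 0.0000·y = c_1−c_3 = 30.0000
solve first two rows → x=2.5000, y=1.0000

(2.5000, 1.0000)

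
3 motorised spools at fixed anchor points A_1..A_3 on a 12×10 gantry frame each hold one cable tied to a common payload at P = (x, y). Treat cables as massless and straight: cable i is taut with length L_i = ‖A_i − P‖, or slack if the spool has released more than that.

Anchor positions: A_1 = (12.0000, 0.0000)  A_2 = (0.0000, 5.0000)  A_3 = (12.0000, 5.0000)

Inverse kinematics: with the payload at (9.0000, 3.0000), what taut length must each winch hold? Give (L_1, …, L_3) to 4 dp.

(4.2426, 9.2195, 3.6056)

L_1: Δ = A_1−P = (3.0000, -3.0000) → ‖Δ‖ = √18.0000 = 4.2426
L_2: Δ = A_2−P = (-9.0000, 2.0000) → ‖Δ‖ = √85.0000 = 9.2195
L_3: Δ = A_3−P = (3.0000, 2.0000) → ‖Δ‖ = √13.0000 = 3.6056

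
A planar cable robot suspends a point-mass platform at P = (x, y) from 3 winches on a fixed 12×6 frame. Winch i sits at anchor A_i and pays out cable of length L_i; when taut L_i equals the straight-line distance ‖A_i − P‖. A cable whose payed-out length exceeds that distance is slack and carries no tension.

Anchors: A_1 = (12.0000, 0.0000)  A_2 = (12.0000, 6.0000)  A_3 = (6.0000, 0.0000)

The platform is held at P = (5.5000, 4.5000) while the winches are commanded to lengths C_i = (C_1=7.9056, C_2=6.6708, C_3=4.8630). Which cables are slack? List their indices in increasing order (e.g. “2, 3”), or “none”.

3

i=1: geometric 7.9057 vs commanded 7.9056 ⇒ taut
i=2: geometric 6.6708 vs commanded 6.6708 ⇒ taut
i=3: geometric 4.5277 vs commanded 4.8630 ⇒ slack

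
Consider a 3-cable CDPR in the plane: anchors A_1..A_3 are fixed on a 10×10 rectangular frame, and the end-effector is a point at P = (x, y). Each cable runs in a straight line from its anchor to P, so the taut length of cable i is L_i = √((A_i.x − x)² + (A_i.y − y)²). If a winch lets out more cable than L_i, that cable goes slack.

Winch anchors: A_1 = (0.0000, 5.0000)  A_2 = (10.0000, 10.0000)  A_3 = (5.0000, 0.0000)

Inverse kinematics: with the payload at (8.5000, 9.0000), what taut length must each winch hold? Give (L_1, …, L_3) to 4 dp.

cable 1: Δx=-8.5000, Δy=-4.0000; L_1 = √(Δx²+Δy²) = 9.3941
cable 2: Δx=1.5000, Δy=1.0000; L_2 = √(Δx²+Δy²) = 1.8028
cable 3: Δx=-3.5000, Δy=-9.0000; L_3 = √(Δx²+Δy²) = 9.6566

(9.3941, 1.8028, 9.6566)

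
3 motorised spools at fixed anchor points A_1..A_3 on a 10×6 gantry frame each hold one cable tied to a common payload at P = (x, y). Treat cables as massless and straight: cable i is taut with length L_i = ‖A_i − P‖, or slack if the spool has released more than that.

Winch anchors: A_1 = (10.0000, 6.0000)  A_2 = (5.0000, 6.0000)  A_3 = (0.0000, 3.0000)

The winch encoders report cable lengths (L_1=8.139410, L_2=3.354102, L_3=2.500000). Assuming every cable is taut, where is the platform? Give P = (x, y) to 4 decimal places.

circle eqns → linear via eq_j − eq_1; set q_j = A_j·A_j − L_j²
q_1 = 100.0000+36.0000−66.2500 = 69.7500
10.0000·x + 0.0000·y = q_1−q_2 = 20.0000
20.0000·x + 6.0000·y = q_1−q_3 = 67.0000
solve first two rows → x=2.0000, y=4.5000

(2.0000, 4.5000)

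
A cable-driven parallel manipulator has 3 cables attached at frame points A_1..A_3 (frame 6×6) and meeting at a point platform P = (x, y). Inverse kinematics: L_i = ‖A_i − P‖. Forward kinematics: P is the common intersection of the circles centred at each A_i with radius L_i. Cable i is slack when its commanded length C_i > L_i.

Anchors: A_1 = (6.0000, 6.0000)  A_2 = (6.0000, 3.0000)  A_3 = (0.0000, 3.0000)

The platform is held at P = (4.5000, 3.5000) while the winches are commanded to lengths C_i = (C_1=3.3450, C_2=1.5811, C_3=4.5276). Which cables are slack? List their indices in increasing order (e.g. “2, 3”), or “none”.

cable 1: L_1 = ‖A_1−P‖ = 2.9155;  C_1 = 3.3450 → slack
cable 2: L_2 = ‖A_2−P‖ = 1.5811;  C_2 = 1.5811 → taut
cable 3: L_3 = ‖A_3−P‖ = 4.5277;  C_3 = 4.5276 → taut

1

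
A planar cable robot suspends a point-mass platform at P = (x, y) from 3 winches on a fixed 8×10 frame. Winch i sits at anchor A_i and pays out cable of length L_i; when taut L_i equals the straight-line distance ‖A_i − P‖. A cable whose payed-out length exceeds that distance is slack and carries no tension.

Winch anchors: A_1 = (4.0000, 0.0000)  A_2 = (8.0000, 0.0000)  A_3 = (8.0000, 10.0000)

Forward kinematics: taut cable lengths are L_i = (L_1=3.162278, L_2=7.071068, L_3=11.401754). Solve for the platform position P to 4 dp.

(1.0000, 1.0000)

expand ‖A_i−P‖²=L_i² and subtract eq 1 (q_i ≔ ‖A_i‖²−L_i²)
q_1 = 16.0000+0.0000−10.0000 = 6.0000
eq1−eq2 → [-8.0000  0.0000]·P = -8.0000
eq1−eq3 → [-8.0000  -20.0000]·P = -28.0000
2×2 solve → P = (1.0000, 1.0000)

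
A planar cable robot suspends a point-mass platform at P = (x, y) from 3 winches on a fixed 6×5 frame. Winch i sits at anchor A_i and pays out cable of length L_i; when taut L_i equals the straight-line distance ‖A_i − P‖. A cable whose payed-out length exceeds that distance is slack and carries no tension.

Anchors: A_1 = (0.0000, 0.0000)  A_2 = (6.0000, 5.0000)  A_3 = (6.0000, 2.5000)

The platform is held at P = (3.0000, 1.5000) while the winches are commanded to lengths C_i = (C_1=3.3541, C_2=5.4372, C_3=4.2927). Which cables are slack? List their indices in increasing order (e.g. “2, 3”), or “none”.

2, 3

i=1: geometric 3.3541 vs commanded 3.3541 ⇒ taut
i=2: geometric 4.6098 vs commanded 5.4372 ⇒ slack
i=3: geometric 3.1623 vs commanded 4.2927 ⇒ slack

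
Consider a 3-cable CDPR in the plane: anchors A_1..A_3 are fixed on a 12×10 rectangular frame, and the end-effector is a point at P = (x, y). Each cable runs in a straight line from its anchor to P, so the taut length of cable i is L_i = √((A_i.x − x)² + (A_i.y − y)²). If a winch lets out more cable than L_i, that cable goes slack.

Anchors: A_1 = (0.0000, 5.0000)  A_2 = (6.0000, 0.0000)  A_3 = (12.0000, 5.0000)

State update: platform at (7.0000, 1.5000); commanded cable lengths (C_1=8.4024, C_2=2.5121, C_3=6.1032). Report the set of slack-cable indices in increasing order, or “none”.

1, 2

cable 1: L_1 = ‖A_1−P‖ = 7.8262;  C_1 = 8.4024 → slack
cable 2: L_2 = ‖A_2−P‖ = 1.8028;  C_2 = 2.5121 → slack
cable 3: L_3 = ‖A_3−P‖ = 6.1033;  C_3 = 6.1032 → taut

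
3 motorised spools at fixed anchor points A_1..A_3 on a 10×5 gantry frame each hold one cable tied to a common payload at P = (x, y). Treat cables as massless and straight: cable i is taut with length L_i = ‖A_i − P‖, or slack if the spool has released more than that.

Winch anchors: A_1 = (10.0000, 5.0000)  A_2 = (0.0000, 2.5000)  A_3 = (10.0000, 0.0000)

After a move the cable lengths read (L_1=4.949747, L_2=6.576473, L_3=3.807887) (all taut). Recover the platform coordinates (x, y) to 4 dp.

circle eqns → linear via eq_j − eq_1; set k_j = A_j·A_j − L_j²
k_1 = 100.0000+25.0000−24.5000 = 100.5000
20.0000·x + 5.0000·y = k_1−k_2 = 137.5000
0.0000·x + 10.0000·y = k_1−k_3 = 15.0000
solve first two rows → x=6.5000, y=1.5000

(6.5000, 1.5000)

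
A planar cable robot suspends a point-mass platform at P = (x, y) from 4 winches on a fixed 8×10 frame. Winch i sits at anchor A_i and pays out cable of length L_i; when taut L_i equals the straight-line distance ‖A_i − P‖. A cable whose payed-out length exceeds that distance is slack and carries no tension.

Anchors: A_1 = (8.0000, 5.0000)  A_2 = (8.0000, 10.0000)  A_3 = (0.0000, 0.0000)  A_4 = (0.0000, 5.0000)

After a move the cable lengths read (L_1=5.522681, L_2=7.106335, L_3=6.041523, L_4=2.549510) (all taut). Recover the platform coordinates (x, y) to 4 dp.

expand ‖A_i−P‖²=L_i² and subtract eq 1 (k_i ≔ ‖A_i‖²−L_i²)
k_1 = 64.0000+25.0000−30.5000 = 58.5000
eq1−eq2 → [0.0000  -10.0000]·P = -55.0000
eq1−eq3 → [16.0000  10.0000]·P = 95.0000
eq1−eq4 → [16.0000  0.0000]·P = 40.0000
2×2 solve → P = (2.5000, 5.5000)
check cable 4: ‖A_4−P‖² = 6.5000 ≈ L_4² = 6.5000 ✓

(2.5000, 5.5000)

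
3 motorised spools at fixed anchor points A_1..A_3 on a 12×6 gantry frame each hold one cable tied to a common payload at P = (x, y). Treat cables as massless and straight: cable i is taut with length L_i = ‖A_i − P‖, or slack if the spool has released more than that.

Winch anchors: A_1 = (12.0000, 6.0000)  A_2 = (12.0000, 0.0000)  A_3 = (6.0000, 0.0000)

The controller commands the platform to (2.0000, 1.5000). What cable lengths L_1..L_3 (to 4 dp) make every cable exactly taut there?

L_1 = √((12.0000−2.0000)² + (6.0000−1.5000)²) = 10.9659
L_2 = √((12.0000−2.0000)² + (0.0000−1.5000)²) = 10.1119
L_3 = √((6.0000−2.0000)² + (0.0000−1.5000)²) = 4.2720

(10.9659, 10.1119, 4.2720)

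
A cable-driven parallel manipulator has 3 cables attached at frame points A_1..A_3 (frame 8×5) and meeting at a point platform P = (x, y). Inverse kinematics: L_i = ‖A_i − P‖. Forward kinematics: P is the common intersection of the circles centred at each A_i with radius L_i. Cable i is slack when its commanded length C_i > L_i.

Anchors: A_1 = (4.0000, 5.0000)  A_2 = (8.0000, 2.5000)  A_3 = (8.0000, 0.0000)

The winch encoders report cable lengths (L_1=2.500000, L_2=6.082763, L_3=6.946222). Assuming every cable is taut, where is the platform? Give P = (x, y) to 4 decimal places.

(2.0000, 3.5000)

expand ‖A_i−P‖²=L_i² and subtract eq 1 (q_i ≔ ‖A_i‖²−L_i²)
q_1 = 16.0000+25.0000−6.2500 = 34.7500
eq1−eq2 → [-8.0000  5.0000]·P = 1.5000
eq1−eq3 → [-8.0000  10.0000]·P = 19.0000
2×2 solve → P = (2.0000, 3.5000)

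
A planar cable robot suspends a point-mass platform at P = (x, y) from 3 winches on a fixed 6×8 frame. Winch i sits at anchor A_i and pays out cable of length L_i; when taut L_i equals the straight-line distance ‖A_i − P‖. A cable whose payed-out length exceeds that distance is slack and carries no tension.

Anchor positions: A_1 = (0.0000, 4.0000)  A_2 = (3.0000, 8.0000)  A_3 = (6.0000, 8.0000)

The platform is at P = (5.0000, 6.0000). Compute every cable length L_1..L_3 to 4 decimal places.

(5.3852, 2.8284, 2.2361)

L_1 = √((0.0000−5.0000)² + (4.0000−6.0000)²) = 5.3852
L_2 = √((3.0000−5.0000)² + (8.0000−6.0000)²) = 2.8284
L_3 = √((6.0000−5.0000)² + (8.0000−6.0000)²) = 2.2361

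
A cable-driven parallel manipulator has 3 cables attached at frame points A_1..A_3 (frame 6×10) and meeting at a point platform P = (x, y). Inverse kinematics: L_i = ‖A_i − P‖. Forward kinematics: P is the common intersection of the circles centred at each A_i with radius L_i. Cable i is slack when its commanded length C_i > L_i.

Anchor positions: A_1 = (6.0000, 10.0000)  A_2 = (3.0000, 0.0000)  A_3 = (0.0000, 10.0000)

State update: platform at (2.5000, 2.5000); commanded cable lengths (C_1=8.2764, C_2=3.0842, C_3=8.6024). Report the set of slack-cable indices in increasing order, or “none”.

2, 3

cable 1: L_1 = ‖A_1−P‖ = 8.2765;  C_1 = 8.2764 → taut
cable 2: L_2 = ‖A_2−P‖ = 2.5495;  C_2 = 3.0842 → slack
cable 3: L_3 = ‖A_3−P‖ = 7.9057;  C_3 = 8.6024 → slack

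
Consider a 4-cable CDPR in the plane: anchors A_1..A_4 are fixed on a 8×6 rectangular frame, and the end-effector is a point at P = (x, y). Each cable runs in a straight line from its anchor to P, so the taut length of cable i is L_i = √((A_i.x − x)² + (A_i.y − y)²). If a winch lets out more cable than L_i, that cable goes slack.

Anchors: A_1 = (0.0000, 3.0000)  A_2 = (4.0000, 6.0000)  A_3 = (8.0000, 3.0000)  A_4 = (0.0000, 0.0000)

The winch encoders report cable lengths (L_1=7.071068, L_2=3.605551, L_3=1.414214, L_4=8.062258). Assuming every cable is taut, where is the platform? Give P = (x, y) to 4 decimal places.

(7.0000, 4.0000)

circle eqns → linear via eq_j − eq_1; set k_j = A_j·A_j − L_j²
k_1 = 0.0000+9.0000−50.0000 = -41.0000
-8.0000·x − 6.0000·y = k_1−k_2 = -80.0000
-16.0000·x + 0.0000·y = k_1−k_3 = -112.0000
0.0000·x + 6.0000·y = k_1−k_4 = 24.0000
solve first two rows → x=7.0000, y=4.0000
check cable 4: ‖A_4−P‖² = 65.0000 ≈ L_4² = 65.0000 ✓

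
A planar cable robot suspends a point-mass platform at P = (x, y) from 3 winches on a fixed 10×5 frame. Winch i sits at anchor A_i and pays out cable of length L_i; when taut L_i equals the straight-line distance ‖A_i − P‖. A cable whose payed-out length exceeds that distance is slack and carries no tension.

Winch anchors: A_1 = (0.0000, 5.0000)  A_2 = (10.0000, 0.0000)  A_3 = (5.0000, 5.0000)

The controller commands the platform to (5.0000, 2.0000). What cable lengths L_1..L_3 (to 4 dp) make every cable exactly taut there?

L_1: Δ = A_1−P = (-5.0000, 3.0000) → ‖Δ‖ = √34.0000 = 5.8310
L_2: Δ = A_2−P = (5.0000, -2.0000) → ‖Δ‖ = √29.0000 = 5.3852
L_3: Δ = A_3−P = (0.0000, 3.0000) → ‖Δ‖ = √9.0000 = 3.0000

(5.8310, 5.3852, 3.0000)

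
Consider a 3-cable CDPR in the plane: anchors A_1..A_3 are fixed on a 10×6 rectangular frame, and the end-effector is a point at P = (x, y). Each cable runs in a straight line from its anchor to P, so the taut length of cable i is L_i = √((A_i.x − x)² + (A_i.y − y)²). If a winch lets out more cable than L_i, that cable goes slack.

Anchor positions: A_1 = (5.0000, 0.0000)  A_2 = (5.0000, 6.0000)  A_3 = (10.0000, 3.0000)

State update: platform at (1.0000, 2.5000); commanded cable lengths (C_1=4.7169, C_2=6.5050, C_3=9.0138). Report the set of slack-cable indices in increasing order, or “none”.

cable 1: L_1 = ‖A_1−P‖ = 4.7170;  C_1 = 4.7169 → taut
cable 2: L_2 = ‖A_2−P‖ = 5.3151;  C_2 = 6.5050 → slack
cable 3: L_3 = ‖A_3−P‖ = 9.0139;  C_3 = 9.0138 → taut

2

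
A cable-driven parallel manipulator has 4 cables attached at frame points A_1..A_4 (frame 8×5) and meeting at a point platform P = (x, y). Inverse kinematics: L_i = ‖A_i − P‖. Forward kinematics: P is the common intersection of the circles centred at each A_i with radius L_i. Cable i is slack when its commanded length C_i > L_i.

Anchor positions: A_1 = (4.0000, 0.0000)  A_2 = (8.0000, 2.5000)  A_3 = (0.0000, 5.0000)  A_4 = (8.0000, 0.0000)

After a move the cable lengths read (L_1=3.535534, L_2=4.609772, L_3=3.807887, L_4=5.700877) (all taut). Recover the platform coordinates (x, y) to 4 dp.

(3.5000, 3.5000)

each cable: (A_i−P)·(A_i−P) = L_i²; let k_i = ‖A_i‖²−L_i²
k_1 = 16.0000+0.0000−12.5000 = 3.5000
row 1: -8.0000x − 5.0000y = -45.5000  (k_2=49.0000)
row 2: 8.0000x − 10.0000y = -7.0000  (k_3=10.5000)
row 3: -8.0000x + 0.0000y = -28.0000  (k_4=31.5000)
Cramer on rows 1–2 → x = 3.5000, y = 3.5000
check cable 4: ‖A_4−P‖² = 32.5000 ≈ L_4² = 32.5000 ✓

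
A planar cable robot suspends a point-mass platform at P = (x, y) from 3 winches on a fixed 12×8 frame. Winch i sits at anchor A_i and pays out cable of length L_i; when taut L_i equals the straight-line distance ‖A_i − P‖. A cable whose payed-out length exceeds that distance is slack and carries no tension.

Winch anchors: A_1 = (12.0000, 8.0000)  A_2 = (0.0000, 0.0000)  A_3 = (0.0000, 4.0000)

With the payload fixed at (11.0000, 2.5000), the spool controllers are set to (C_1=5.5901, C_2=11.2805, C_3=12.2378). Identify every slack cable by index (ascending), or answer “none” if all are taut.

3

i=1: geometric 5.5902 vs commanded 5.5901 ⇒ taut
i=2: geometric 11.2805 vs commanded 11.2805 ⇒ taut
i=3: geometric 11.1018 vs commanded 12.2378 ⇒ slack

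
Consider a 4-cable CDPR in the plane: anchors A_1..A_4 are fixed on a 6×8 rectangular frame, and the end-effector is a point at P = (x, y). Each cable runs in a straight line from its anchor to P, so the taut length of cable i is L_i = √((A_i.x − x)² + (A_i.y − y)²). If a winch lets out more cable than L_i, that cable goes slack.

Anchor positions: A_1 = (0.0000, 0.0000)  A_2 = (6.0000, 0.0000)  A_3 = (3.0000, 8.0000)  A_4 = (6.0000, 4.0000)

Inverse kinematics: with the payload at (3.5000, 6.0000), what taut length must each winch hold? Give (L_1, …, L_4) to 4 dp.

cable 1: Δx=-3.5000, Δy=-6.0000; L_1 = √(Δx²+Δy²) = 6.9462
cable 2: Δx=2.5000, Δy=-6.0000; L_2 = √(Δx²+Δy²) = 6.5000
cable 3: Δx=-0.5000, Δy=2.0000; L_3 = √(Δx²+Δy²) = 2.0616
cable 4: Δx=2.5000, Δy=-2.0000; L_4 = √(Δx²+Δy²) = 3.2016

(6.9462, 6.5000, 2.0616, 3.2016)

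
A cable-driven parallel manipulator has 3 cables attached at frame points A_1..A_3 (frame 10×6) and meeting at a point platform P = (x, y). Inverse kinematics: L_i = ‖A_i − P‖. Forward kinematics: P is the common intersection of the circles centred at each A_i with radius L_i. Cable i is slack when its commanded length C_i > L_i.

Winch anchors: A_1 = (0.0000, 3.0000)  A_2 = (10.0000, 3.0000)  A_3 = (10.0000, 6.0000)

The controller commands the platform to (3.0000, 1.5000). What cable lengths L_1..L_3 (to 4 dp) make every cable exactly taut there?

L_1: Δ = A_1−P = (-3.0000, 1.5000) → ‖Δ‖ = √11.2500 = 3.3541
L_2: Δ = A_2−P = (7.0000, 1.5000) → ‖Δ‖ = √51.2500 = 7.1589
L_3: Δ = A_3−P = (7.0000, 4.5000) → ‖Δ‖ = √69.2500 = 8.3217

(3.3541, 7.1589, 8.3217)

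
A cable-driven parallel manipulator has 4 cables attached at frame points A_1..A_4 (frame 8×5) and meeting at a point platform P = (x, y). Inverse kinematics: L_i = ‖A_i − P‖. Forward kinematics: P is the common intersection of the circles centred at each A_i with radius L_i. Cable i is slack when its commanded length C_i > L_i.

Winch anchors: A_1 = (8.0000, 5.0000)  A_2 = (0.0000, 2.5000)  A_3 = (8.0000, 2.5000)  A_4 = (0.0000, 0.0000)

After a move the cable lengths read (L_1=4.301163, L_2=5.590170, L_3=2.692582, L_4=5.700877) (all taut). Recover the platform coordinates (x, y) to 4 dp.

each cable: (A_i−P)·(A_i−P) = L_i²; let c_i = ‖A_i‖²−L_i²
c_1 = 64.0000+25.0000−18.5000 = 70.5000
row 1: 16.0000x + 5.0000y = 95.5000  (c_2=-25.0000)
row 2: 0.0000x + 5.0000y = 7.5000  (c_3=63.0000)
row 3: 16.0000x + 10.0000y = 103.0000  (c_4=-32.5000)
Cramer on rows 1–2 → x = 5.5000, y = 1.5000
check cable 4: ‖A_4−P‖² = 32.5000 ≈ L_4² = 32.5000 ✓

(5.5000, 1.5000)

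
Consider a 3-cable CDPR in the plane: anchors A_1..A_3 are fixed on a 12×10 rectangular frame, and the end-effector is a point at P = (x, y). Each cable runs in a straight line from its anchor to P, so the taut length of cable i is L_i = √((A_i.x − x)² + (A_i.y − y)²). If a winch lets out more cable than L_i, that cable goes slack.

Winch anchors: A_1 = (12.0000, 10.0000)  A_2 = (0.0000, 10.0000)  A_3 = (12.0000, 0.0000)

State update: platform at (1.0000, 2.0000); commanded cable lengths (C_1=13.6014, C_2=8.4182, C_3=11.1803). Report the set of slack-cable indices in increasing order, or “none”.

2

cable 1: √((11.0000)²+(8.0000)²)=13.6015, C_1=13.6014: taut
cable 2: √((-1.0000)²+(8.0000)²)=8.0623, C_2=8.4182: slack
cable 3: √((11.0000)²+(-2.0000)²)=11.1803, C_3=11.1803: taut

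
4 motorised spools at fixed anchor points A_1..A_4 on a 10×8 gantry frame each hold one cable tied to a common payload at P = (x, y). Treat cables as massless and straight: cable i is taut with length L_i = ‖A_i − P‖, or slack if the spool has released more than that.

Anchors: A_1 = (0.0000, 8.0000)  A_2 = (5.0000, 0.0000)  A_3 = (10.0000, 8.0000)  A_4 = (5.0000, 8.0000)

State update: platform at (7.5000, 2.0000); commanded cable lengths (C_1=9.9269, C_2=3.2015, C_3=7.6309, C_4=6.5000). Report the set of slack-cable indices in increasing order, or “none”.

cable 1: L_1 = ‖A_1−P‖ = 9.6047;  C_1 = 9.9269 → slack
cable 2: L_2 = ‖A_2−P‖ = 3.2016;  C_2 = 3.2015 → taut
cable 3: L_3 = ‖A_3−P‖ = 6.5000;  C_3 = 7.6309 → slack
cable 4: L_4 = ‖A_4−P‖ = 6.5000;  C_4 = 6.5000 → taut

1, 3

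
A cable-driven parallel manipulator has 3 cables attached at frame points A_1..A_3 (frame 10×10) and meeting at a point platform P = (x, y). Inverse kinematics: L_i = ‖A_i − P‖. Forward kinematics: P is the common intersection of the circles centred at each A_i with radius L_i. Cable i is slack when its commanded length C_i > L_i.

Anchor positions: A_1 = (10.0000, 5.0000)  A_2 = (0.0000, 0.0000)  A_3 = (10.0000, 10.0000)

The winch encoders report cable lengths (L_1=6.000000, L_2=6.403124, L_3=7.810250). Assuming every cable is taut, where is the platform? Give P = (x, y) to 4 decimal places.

(4.0000, 5.0000)

circle eqns → linear via eq_j − eq_1; set q_j = A_j·A_j − L_j²
q_1 = 100.0000+25.0000−36.0000 = 89.0000
20.0000·x + 10.0000·y = q_1−q_2 = 130.0000
0.0000·x − 10.0000·y = q_1−q_3 = -50.0000
solve first two rows → x=4.0000, y=5.0000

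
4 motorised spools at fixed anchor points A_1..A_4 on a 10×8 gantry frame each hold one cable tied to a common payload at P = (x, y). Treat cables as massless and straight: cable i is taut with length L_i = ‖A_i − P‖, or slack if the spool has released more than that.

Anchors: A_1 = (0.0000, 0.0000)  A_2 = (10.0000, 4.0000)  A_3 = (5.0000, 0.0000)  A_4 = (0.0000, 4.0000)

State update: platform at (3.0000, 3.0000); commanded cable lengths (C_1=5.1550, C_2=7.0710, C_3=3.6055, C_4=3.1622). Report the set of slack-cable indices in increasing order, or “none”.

1

cable 1: L_1 = ‖A_1−P‖ = 4.2426;  C_1 = 5.1550 → slack
cable 2: L_2 = ‖A_2−P‖ = 7.0711;  C_2 = 7.0710 → taut
cable 3: L_3 = ‖A_3−P‖ = 3.6056;  C_3 = 3.6055 → taut
cable 4: L_4 = ‖A_4−P‖ = 3.1623;  C_4 = 3.1622 → taut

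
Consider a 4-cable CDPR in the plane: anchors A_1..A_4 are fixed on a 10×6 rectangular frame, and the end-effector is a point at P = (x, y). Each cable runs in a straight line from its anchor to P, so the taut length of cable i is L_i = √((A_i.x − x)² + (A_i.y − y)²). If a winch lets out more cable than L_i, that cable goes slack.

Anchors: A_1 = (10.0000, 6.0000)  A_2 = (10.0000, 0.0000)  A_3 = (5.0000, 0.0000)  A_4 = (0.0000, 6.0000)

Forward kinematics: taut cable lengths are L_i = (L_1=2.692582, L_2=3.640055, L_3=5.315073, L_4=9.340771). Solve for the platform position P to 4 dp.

each cable: (A_i−P)·(A_i−P) = L_i²; let q_i = ‖A_i‖²−L_i²
q_1 = 100.0000+36.0000−7.2500 = 128.7500
row 1: 0.0000x + 12.0000y = 42.0000  (q_2=86.7500)
row 2: 10.0000x + 12.0000y = 132.0000  (q_3=-3.2500)
row 3: 20.0000x + 0.0000y = 180.0000  (q_4=-51.2500)
Cramer on rows 1–2 → x = 9.0000, y = 3.5000
check cable 4: ‖A_4−P‖² = 87.2500 ≈ L_4² = 87.2500 ✓

(9.0000, 3.5000)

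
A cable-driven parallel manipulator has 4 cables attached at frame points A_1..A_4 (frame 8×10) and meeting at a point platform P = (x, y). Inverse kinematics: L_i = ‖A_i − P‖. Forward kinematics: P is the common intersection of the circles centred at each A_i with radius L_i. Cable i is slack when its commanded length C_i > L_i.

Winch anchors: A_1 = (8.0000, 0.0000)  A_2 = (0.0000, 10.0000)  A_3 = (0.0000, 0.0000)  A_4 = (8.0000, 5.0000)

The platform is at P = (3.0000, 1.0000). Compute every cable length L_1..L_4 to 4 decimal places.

L_1 = √((8.0000−3.0000)² + (0.0000−1.0000)²) = 5.0990
L_2 = √((0.0000−3.0000)² + (10.0000−1.0000)²) = 9.4868
L_3 = √((0.0000−3.0000)² + (0.0000−1.0000)²) = 3.1623
L_4 = √((8.0000−3.0000)² + (5.0000−1.0000)²) = 6.4031

(5.0990, 9.4868, 3.1623, 6.4031)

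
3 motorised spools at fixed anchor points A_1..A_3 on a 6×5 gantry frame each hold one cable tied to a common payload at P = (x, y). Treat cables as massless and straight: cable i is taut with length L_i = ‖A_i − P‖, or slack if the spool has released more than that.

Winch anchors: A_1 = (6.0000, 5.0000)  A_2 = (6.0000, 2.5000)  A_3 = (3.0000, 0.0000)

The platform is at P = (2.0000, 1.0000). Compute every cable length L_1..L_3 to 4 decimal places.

L_1: Δ = A_1−P = (4.0000, 4.0000) → ‖Δ‖ = √32.0000 = 5.6569
L_2: Δ = A_2−P = (4.0000, 1.5000) → ‖Δ‖ = √18.2500 = 4.2720
L_3: Δ = A_3−P = (1.0000, -1.0000) → ‖Δ‖ = √2.0000 = 1.4142

(5.6569, 4.2720, 1.4142)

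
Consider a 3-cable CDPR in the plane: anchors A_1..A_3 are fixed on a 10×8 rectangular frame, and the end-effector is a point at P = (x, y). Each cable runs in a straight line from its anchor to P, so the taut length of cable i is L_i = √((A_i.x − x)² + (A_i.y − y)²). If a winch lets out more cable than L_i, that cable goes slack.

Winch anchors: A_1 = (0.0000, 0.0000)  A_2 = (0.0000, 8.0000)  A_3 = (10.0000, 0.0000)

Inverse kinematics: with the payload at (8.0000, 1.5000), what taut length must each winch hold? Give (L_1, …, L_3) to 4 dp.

(8.1394, 10.3078, 2.5000)

L_1 = √((0.0000−8.0000)² + (0.0000−1.5000)²) = 8.1394
L_2 = √((0.0000−8.0000)² + (8.0000−1.5000)²) = 10.3078
L_3 = √((10.0000−8.0000)² + (0.0000−1.5000)²) = 2.5000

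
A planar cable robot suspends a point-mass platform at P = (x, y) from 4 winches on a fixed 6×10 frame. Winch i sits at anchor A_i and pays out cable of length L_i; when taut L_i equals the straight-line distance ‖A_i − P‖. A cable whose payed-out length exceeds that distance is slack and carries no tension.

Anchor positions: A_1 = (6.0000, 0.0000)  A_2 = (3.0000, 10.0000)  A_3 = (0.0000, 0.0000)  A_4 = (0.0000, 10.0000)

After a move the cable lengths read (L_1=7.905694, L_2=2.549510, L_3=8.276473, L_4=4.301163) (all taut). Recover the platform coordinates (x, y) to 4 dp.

each cable: (A_i−P)·(A_i−P) = L_i²; let c_i = ‖A_i‖²−L_i²
c_1 = 36.0000+0.0000−62.5000 = -26.5000
row 1: 6.0000x − 20.0000y = -129.0000  (c_2=102.5000)
row 2: 12.0000x + 0.0000y = 42.0000  (c_3=-68.5000)
row 3: 12.0000x − 20.0000y = -108.0000  (c_4=81.5000)
Cramer on rows 1–2 → x = 3.5000, y = 7.5000
check cable 4: ‖A_4−P‖² = 18.5000 ≈ L_4² = 18.5000 ✓

(3.5000, 7.5000)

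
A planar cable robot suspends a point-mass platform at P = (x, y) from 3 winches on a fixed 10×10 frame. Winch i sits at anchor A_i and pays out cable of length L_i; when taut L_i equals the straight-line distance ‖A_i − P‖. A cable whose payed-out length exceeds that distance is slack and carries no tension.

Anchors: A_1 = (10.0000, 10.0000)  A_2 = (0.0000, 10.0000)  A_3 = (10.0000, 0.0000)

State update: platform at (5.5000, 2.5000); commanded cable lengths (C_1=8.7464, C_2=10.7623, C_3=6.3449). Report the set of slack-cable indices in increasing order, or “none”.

i=1: geometric 8.7464 vs commanded 8.7464 ⇒ taut
i=2: geometric 9.3005 vs commanded 10.7623 ⇒ slack
i=3: geometric 5.1478 vs commanded 6.3449 ⇒ slack

2, 3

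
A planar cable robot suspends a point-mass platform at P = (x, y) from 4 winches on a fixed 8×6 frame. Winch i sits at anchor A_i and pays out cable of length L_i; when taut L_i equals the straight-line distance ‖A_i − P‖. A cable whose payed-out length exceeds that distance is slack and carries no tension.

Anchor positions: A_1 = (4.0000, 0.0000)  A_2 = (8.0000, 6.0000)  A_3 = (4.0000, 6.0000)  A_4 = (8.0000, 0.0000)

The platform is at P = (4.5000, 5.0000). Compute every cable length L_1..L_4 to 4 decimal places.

L_1 = √((4.0000−4.5000)² + (0.0000−5.0000)²) = 5.0249
L_2 = √((8.0000−4.5000)² + (6.0000−5.0000)²) = 3.6401
L_3 = √((4.0000−4.5000)² + (6.0000−5.0000)²) = 1.1180
L_4 = √((8.0000−4.5000)² + (0.0000−5.0000)²) = 6.1033

(5.0249, 3.6401, 1.1180, 6.1033)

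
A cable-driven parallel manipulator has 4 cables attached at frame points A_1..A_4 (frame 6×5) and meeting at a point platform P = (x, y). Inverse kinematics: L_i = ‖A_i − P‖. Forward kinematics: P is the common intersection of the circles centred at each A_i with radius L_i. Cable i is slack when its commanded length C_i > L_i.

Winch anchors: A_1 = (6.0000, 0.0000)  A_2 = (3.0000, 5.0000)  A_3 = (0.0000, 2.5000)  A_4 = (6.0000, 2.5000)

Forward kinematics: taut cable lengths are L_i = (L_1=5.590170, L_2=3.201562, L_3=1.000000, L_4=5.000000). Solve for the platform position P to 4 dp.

each cable: (A_i−P)·(A_i−P) = L_i²; let k_i = ‖A_i‖²−L_i²
k_1 = 36.0000+0.0000−31.2500 = 4.7500
row 1: 6.0000x − 10.0000y = -19.0000  (k_2=23.7500)
row 2: 12.0000x − 5.0000y = -0.5000  (k_3=5.2500)
row 3: 0.0000x − 5.0000y = -12.5000  (k_4=17.2500)
Cramer on rows 1–2 → x = 1.0000, y = 2.5000
check cable 4: ‖A_4−P‖² = 25.0000 ≈ L_4² = 25.0000 ✓

(1.0000, 2.5000)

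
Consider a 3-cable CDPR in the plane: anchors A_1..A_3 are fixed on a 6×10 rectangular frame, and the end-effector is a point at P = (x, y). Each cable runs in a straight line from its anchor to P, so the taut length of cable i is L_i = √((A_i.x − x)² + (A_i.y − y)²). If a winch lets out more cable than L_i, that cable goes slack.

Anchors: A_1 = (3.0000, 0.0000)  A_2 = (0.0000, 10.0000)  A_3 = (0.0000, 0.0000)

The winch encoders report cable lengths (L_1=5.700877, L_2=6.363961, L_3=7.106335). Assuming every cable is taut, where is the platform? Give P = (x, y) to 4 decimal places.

expand ‖A_i−P‖²=L_i² and subtract eq 1 (k_i ≔ ‖A_i‖²−L_i²)
k_1 = 9.0000+0.0000−32.5000 = -23.5000
eq1−eq2 → [6.0000  -20.0000]·P = -83.0000
eq1−eq3 → [6.0000  0.0000]·P = 27.0000
2×2 solve → P = (4.5000, 5.5000)

(4.5000, 5.5000)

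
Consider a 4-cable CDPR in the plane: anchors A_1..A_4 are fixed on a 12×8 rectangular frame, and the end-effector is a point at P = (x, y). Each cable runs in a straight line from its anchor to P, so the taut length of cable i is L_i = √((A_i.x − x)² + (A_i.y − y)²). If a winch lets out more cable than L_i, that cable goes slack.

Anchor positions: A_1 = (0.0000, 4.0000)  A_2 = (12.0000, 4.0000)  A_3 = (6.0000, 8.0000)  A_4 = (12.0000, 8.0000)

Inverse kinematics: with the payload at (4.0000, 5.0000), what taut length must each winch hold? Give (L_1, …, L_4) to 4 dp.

L_1: Δ = A_1−P = (-4.0000, -1.0000) → ‖Δ‖ = √17.0000 = 4.1231
L_2: Δ = A_2−P = (8.0000, -1.0000) → ‖Δ‖ = √65.0000 = 8.0623
L_3: Δ = A_3−P = (2.0000, 3.0000) → ‖Δ‖ = √13.0000 = 3.6056
L_4: Δ = A_4−P = (8.0000, 3.0000) → ‖Δ‖ = √73.0000 = 8.5440

(4.1231, 8.0623, 3.6056, 8.5440)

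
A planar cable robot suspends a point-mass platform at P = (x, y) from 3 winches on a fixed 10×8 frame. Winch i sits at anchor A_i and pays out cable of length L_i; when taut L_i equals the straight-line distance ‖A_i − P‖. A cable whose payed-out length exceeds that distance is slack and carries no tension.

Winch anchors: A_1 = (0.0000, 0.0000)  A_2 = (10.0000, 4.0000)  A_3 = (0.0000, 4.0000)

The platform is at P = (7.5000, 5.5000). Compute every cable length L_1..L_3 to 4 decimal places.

L_1: Δ = A_1−P = (-7.5000, -5.5000) → ‖Δ‖ = √86.5000 = 9.3005
L_2: Δ = A_2−P = (2.5000, -1.5000) → ‖Δ‖ = √8.5000 = 2.9155
L_3: Δ = A_3−P = (-7.5000, -1.5000) → ‖Δ‖ = √58.5000 = 7.6485

(9.3005, 2.9155, 7.6485)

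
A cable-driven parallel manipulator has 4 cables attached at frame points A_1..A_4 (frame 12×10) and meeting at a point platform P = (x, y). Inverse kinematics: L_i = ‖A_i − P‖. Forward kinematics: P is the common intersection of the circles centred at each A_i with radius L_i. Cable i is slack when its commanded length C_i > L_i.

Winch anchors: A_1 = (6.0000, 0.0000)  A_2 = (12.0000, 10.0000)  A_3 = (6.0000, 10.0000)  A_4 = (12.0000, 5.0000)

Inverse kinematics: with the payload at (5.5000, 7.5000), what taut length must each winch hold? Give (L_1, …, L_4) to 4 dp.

cable 1: Δx=0.5000, Δy=-7.5000; L_1 = √(Δx²+Δy²) = 7.5166
cable 2: Δx=6.5000, Δy=2.5000; L_2 = √(Δx²+Δy²) = 6.9642
cable 3: Δx=0.5000, Δy=2.5000; L_3 = √(Δx²+Δy²) = 2.5495
cable 4: Δx=6.5000, Δy=-2.5000; L_4 = √(Δx²+Δy²) = 6.9642

(7.5166, 6.9642, 2.5495, 6.9642)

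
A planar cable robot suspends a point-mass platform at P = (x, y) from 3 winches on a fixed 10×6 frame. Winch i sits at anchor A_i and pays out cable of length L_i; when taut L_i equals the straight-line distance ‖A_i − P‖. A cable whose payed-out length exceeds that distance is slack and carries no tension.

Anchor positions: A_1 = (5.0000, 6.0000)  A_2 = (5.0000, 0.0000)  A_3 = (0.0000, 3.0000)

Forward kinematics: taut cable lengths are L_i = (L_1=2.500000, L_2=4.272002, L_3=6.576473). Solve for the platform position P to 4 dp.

expand ‖A_i−P‖²=L_i² and subtract eq 1 (c_i ≔ ‖A_i‖²−L_i²)
c_1 = 25.0000+36.0000−6.2500 = 54.7500
eq1−eq2 → [0.0000  12.0000]·P = 48.0000
eq1−eq3 → [10.0000  6.0000]·P = 89.0000
2×2 solve → P = (6.5000, 4.0000)

(6.5000, 4.0000)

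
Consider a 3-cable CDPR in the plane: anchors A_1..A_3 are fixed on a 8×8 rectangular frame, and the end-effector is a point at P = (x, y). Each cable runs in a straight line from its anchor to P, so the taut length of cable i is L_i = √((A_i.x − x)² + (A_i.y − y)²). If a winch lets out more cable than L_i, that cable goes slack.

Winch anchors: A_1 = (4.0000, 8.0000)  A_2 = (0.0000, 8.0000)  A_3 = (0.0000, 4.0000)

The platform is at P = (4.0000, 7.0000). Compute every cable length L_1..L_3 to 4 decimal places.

L_1 = √((4.0000−4.0000)² + (8.0000−7.0000)²) = 1.0000
L_2 = √((0.0000−4.0000)² + (8.0000−7.0000)²) = 4.1231
L_3 = √((0.0000−4.0000)² + (4.0000−7.0000)²) = 5.0000

(1.0000, 4.1231, 5.0000)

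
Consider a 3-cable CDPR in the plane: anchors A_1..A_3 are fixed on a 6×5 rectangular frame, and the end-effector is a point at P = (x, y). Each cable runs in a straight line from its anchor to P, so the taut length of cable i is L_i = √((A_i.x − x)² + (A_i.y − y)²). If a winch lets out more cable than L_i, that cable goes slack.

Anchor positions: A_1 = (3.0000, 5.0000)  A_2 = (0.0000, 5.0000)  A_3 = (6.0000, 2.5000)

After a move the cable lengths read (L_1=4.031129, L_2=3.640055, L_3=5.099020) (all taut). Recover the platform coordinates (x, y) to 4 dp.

expand ‖A_i−P‖²=L_i² and subtract eq 1 (k_i ≔ ‖A_i‖²−L_i²)
k_1 = 9.0000+25.0000−16.2500 = 17.7500
eq1−eq2 → [6.0000  0.0000]·P = 6.0000
eq1−eq3 → [-6.0000  5.0000]·P = 1.5000
2×2 solve → P = (1.0000, 1.5000)

(1.0000, 1.5000)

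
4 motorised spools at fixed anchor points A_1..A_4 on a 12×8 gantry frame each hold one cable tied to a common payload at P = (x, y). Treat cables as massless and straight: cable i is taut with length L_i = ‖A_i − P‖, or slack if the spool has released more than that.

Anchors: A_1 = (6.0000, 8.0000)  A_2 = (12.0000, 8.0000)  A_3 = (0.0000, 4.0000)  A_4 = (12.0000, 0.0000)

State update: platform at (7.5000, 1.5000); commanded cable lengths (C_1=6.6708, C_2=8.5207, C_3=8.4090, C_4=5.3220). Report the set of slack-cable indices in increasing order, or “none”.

2, 3, 4

cable 1: √((-1.5000)²+(6.5000)²)=6.6708, C_1=6.6708: taut
cable 2: √((4.5000)²+(6.5000)²)=7.9057, C_2=8.5207: slack
cable 3: √((-7.5000)²+(2.5000)²)=7.9057, C_3=8.4090: slack
cable 4: √((4.5000)²+(-1.5000)²)=4.7434, C_4=5.3220: slack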